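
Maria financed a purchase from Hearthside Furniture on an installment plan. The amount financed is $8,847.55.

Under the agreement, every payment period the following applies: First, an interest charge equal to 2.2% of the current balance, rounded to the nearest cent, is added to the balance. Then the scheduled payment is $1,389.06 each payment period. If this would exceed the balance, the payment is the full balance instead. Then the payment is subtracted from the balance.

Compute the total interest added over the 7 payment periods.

$790.02

Payment period 1: $8,847.55 +$194.65 interest = $9,042.20; pay $1,389.06 → $7,653.14
Payment period 2: $7,653.14 +$168.37 interest = $7,821.51; pay $1,389.06 → $6,432.45
Payment period 3: $6,432.45 +$141.51 interest = $6,573.96; pay $1,389.06 → $5,184.90
Payment period 4: $5,184.90 +$114.07 interest = $5,298.97; pay $1,389.06 → $3,909.91
Payment period 5: $3,909.91 +$86.02 interest = $3,995.93; pay $1,389.06 → $2,606.87
Payment period 6: $2,606.87 +$57.35 interest = $2,664.22; pay $1,389.06 → $1,275.16
Payment period 7: $1,275.16 +$28.05 interest = $1,303.21; pay $1,303.21 → $0.00
Total interest: $194.65 + $168.37 + $141.51 + $114.07 + $86.02 + $57.35 + $28.05 = $790.02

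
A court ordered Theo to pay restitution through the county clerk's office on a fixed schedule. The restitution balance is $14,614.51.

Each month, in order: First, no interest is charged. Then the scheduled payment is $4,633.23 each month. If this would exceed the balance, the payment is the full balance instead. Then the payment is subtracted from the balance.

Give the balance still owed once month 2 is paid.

$5,348.05

Month 1: opening $14,614.51; payment $4,633.23; balance $9,981.28
Month 2: opening $9,981.28; payment $4,633.23; balance $5,348.05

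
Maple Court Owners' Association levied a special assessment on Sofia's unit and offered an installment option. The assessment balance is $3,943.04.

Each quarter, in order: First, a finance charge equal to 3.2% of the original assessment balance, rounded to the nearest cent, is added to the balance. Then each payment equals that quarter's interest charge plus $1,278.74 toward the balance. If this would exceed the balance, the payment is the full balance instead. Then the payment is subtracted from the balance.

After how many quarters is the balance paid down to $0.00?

Quarter 1: opening $3,943.04; interest $126.18 → $4,069.22; payment $1,404.92; balance $2,664.30
Quarter 2: opening $2,664.30; interest $126.18 → $2,790.48; payment $1,404.92; balance $1,385.56
Quarter 3: opening $1,385.56; interest $126.18 → $1,511.74; payment $1,404.92; balance $106.82
Quarter 4: opening $106.82; interest $126.18 → $233.00; payment $233.00; balance $0.00
Balance reaches $0.00 in quarter 4.

4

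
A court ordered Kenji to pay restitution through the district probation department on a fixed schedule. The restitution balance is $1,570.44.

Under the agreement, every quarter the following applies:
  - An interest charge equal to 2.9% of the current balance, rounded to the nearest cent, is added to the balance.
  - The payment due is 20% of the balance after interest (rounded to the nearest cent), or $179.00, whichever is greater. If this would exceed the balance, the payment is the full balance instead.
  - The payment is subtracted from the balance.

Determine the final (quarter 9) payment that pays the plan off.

Quarter 1: opening $1,570.44; interest $45.54 → $1,615.98; payment $323.20; balance $1,292.78
Quarter 2: opening $1,292.78; interest $37.49 → $1,330.27; payment $266.05; balance $1,064.22
Quarter 3: opening $1,064.22; interest $30.86 → $1,095.08; payment $219.02; balance $876.06
Quarter 4: opening $876.06; interest $25.41 → $901.47; payment $180.29; balance $721.18
Quarter 5: opening $721.18; interest $20.91 → $742.09; payment $179.00; balance $563.09
Quarter 6: opening $563.09; interest $16.33 → $579.42; payment $179.00; balance $400.42
Quarter 7: opening $400.42; interest $11.61 → $412.03; payment $179.00; balance $233.03
Quarter 8: opening $233.03; interest $6.76 → $239.79; payment $179.00; balance $60.79
Quarter 9: opening $60.79; interest $1.76 → $62.55; payment $62.55; balance $0.00

$62.55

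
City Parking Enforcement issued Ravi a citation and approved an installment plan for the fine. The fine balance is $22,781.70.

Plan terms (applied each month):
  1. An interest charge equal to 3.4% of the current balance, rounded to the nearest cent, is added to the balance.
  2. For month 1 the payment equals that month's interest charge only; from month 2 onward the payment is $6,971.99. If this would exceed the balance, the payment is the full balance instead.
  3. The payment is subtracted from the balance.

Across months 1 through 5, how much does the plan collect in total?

Month 1: $22,781.70 +$774.58 interest = $23,556.28; pay $774.58 → $22,781.70
Month 2: $22,781.70 +$774.58 interest = $23,556.28; pay $6,971.99 → $16,584.29
Month 3: $16,584.29 +$563.87 interest = $17,148.16; pay $6,971.99 → $10,176.17
Month 4: $10,176.17 +$345.99 interest = $10,522.16; pay $6,971.99 → $3,550.17
Month 5: $3,550.17 +$120.71 interest = $3,670.88; pay $3,670.88 → $0.00
Total paid: $25,361.43

$25,361.43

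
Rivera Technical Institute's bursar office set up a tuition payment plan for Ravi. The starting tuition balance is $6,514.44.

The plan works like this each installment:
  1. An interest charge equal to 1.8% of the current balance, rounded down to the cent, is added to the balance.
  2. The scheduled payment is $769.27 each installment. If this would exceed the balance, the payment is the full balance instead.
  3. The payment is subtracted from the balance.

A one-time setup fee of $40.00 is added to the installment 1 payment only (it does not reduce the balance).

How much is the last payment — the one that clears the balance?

$209.26

Installment 1: $6,514.44 +$117.25 interest = $6,631.69; pay $769.27 (+ $40.00 fee) → $5,862.42
Installment 2: $5,862.42 +$105.52 interest = $5,967.94; pay $769.27 → $5,198.67
Installment 3: $5,198.67 +$93.57 interest = $5,292.24; pay $769.27 → $4,522.97
Installment 4: $4,522.97 +$81.41 interest = $4,604.38; pay $769.27 → $3,835.11
Installment 5: $3,835.11 +$69.03 interest = $3,904.14; pay $769.27 → $3,134.87
Installment 6: $3,134.87 +$56.42 interest = $3,191.29; pay $769.27 → $2,422.02
Installment 7: $2,422.02 +$43.59 interest = $2,465.61; pay $769.27 → $1,696.34
Installment 8: $1,696.34 +$30.53 interest = $1,726.87; pay $769.27 → $957.60
Installment 9: $957.60 +$17.23 interest = $974.83; pay $769.27 → $205.56
Installment 10: $205.56 +$3.70 interest = $209.26; pay $209.26 → $0.00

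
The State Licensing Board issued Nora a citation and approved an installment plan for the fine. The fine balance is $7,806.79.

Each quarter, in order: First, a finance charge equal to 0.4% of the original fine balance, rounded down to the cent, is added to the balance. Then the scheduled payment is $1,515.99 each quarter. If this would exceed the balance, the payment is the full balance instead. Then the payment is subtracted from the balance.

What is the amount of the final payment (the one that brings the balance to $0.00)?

# | Opening | Interest | Payment | End bal
1 | $7,806.79 | $31.22 | $1,515.99 | $6,322.02
2 | $6,322.02 | $31.22 | $1,515.99 | $4,837.25
3 | $4,837.25 | $31.22 | $1,515.99 | $3,352.48
4 | $3,352.48 | $31.22 | $1,515.99 | $1,867.71
5 | $1,867.71 | $31.22 | $1,515.99 | $382.94
6 | $382.94 | $31.22 | $414.16 | $0.00

$414.16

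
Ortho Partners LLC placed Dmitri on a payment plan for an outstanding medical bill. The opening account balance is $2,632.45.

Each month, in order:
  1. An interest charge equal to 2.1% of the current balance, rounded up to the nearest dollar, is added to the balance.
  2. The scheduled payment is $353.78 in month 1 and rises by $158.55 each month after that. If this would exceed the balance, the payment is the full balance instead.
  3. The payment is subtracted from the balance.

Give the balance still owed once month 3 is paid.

$1,241.46

Month 1: $2,632.45 +$56.00 interest = $2,688.45; pay $353.78 → $2,334.67
Month 2: $2,334.67 +$50.00 interest = $2,384.67; pay $512.33 → $1,872.34
Month 3: $1,872.34 +$40.00 interest = $1,912.34; pay $670.88 → $1,241.46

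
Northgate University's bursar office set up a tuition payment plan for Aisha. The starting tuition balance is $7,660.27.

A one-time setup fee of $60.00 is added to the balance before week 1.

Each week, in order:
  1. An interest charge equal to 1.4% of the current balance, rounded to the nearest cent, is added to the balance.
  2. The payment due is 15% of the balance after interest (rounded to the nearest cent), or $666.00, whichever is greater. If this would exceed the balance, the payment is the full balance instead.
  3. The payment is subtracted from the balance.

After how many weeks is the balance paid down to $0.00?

11

Week 1: $7,720.27 +$108.08 interest = $7,828.35; pay $1,174.25 → $6,654.10
Week 2: $6,654.10 +$93.16 interest = $6,747.26; pay $1,012.09 → $5,735.17
Week 3: $5,735.17 +$80.29 interest = $5,815.46; pay $872.32 → $4,943.14
Week 4: $4,943.14 +$69.20 interest = $5,012.34; pay $751.85 → $4,260.49
Week 5: $4,260.49 +$59.65 interest = $4,320.14; pay $666.00 → $3,654.14
Week 6: $3,654.14 +$51.16 interest = $3,705.30; pay $666.00 → $3,039.30
Week 7: $3,039.30 +$42.55 interest = $3,081.85; pay $666.00 → $2,415.85
Week 8: $2,415.85 +$33.82 interest = $2,449.67; pay $666.00 → $1,783.67
Week 9: $1,783.67 +$24.97 interest = $1,808.64; pay $666.00 → $1,142.64
Week 10: $1,142.64 +$16.00 interest = $1,158.64; pay $666.00 → $492.64
Week 11: $492.64 +$6.90 interest = $499.54; pay $499.54 → $0.00
Balance reaches $0.00 in week 11.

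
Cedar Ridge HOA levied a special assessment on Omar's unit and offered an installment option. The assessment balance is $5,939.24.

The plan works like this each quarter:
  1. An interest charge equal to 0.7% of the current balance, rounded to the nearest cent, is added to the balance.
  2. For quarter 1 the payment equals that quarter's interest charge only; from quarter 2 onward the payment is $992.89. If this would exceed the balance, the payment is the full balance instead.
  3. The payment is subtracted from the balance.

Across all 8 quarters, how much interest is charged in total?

$191.11

Quarter 1: opening $5,939.24; interest $41.57 → $5,980.81; payment $41.57; balance $5,939.24
Quarter 2: opening $5,939.24; interest $41.57 → $5,980.81; payment $992.89; balance $4,987.92
Quarter 3: opening $4,987.92; interest $34.92 → $5,022.84; payment $992.89; balance $4,029.95
Quarter 4: opening $4,029.95; interest $28.21 → $4,058.16; payment $992.89; balance $3,065.27
Quarter 5: opening $3,065.27; interest $21.46 → $3,086.73; payment $992.89; balance $2,093.84
Quarter 6: opening $2,093.84; interest $14.66 → $2,108.50; payment $992.89; balance $1,115.61
Quarter 7: opening $1,115.61; interest $7.81 → $1,123.42; payment $992.89; balance $130.53
Quarter 8: opening $130.53; interest $0.91 → $131.44; payment $131.44; balance $0.00
Total interest: $41.57 + $41.57 + $34.92 + $28.21 + $21.46 + $14.66 + $7.81 + $0.91 = $191.11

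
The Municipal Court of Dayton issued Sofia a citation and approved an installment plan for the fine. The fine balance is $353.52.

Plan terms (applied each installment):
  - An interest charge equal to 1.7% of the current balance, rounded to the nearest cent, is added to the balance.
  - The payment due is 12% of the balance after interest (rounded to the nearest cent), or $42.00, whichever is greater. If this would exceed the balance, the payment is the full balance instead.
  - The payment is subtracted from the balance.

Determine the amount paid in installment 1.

$43.14

Installment 1: opening $353.52; interest $6.01 → $359.53; payment $43.14; balance $316.39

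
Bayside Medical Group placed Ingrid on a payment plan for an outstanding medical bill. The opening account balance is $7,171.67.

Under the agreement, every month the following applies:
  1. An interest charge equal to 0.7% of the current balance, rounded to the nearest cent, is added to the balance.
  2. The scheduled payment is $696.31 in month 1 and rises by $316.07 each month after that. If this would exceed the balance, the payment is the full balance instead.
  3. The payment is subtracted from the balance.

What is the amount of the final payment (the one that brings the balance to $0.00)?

$717.67

# | Opening | Interest | Payment | End bal
1 | $7,171.67 | $50.20 | $696.31 | $6,525.56
2 | $6,525.56 | $45.68 | $1,012.38 | $5,558.86
3 | $5,558.86 | $38.91 | $1,328.45 | $4,269.32
4 | $4,269.32 | $29.89 | $1,644.52 | $2,654.69
5 | $2,654.69 | $18.58 | $1,960.59 | $712.68
6 | $712.68 | $4.99 | $717.67 | $0.00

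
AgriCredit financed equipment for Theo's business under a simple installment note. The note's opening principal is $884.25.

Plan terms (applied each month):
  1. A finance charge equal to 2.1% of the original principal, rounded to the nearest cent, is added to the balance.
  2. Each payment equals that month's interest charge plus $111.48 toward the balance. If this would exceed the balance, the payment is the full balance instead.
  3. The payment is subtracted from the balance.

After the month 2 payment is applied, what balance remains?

$661.29

# | Opening | Interest | Payment | End bal
1 | $884.25 | $18.57 | $130.05 | $772.77
2 | $772.77 | $18.57 | $130.05 | $661.29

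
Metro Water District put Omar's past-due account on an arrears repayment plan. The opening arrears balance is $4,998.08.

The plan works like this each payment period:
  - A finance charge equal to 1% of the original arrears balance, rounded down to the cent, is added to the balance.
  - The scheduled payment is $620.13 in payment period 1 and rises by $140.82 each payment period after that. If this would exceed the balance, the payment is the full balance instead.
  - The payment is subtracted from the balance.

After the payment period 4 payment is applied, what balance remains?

Payment period 1: opening $4,998.08; interest $49.98 → $5,048.06; payment $620.13; balance $4,427.93
Payment period 2: opening $4,427.93; interest $49.98 → $4,477.91; payment $760.95; balance $3,716.96
Payment period 3: opening $3,716.96; interest $49.98 → $3,766.94; payment $901.77; balance $2,865.17
Payment period 4: opening $2,865.17; interest $49.98 → $2,915.15; payment $1,042.59; balance $1,872.56

$1,872.56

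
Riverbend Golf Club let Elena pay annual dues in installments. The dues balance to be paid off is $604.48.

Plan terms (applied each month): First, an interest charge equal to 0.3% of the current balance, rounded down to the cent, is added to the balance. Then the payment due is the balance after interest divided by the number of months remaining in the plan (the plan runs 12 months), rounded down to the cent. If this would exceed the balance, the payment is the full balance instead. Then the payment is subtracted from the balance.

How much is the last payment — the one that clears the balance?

Month 1: opening $604.48; interest $1.81 → $606.29; payment $50.52; balance $555.77
Month 2: opening $555.77; interest $1.66 → $557.43; payment $50.67; balance $506.76
Month 3: opening $506.76; interest $1.52 → $508.28; payment $50.82; balance $457.46
Month 4: opening $457.46; interest $1.37 → $458.83; payment $50.98; balance $407.85
Month 5: opening $407.85; interest $1.22 → $409.07; payment $51.13; balance $357.94
Month 6: opening $357.94; interest $1.07 → $359.01; payment $51.28; balance $307.73
Month 7: opening $307.73; interest $0.92 → $308.65; payment $51.44; balance $257.21
Month 8: opening $257.21; interest $0.77 → $257.98; payment $51.59; balance $206.39
Month 9: opening $206.39; interest $0.61 → $207.00; payment $51.75; balance $155.25
Month 10: opening $155.25; interest $0.46 → $155.71; payment $51.90; balance $103.81
Month 11: opening $103.81; interest $0.31 → $104.12; payment $52.06; balance $52.06
Month 12: opening $52.06; interest $0.15 → $52.21; payment $52.21; balance $0.00

$52.21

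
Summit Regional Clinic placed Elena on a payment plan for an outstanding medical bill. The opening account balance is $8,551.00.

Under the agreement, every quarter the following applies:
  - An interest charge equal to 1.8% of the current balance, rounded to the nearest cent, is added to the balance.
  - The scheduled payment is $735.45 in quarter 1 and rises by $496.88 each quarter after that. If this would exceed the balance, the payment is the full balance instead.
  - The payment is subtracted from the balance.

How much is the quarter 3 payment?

Quarter 1: opening $8,551.00; interest $153.92 → $8,704.92; payment $735.45; balance $7,969.47
Quarter 2: opening $7,969.47; interest $143.45 → $8,112.92; payment $1,232.33; balance $6,880.59
Quarter 3: opening $6,880.59; interest $123.85 → $7,004.44; payment $1,729.21; balance $5,275.23

$1,729.21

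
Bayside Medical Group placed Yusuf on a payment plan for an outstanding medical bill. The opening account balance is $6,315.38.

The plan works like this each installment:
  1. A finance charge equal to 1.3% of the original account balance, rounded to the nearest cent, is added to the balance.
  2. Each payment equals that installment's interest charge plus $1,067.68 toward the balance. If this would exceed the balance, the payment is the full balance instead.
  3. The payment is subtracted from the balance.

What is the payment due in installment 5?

$1,149.78

Installment 1: opening $6,315.38; interest $82.10 → $6,397.48; payment $1,149.78; balance $5,247.70
Installment 2: opening $5,247.70; interest $82.10 → $5,329.80; payment $1,149.78; balance $4,180.02
Installment 3: opening $4,180.02; interest $82.10 → $4,262.12; payment $1,149.78; balance $3,112.34
Installment 4: opening $3,112.34; interest $82.10 → $3,194.44; payment $1,149.78; balance $2,044.66
Installment 5: opening $2,044.66; interest $82.10 → $2,126.76; payment $1,149.78; balance $976.98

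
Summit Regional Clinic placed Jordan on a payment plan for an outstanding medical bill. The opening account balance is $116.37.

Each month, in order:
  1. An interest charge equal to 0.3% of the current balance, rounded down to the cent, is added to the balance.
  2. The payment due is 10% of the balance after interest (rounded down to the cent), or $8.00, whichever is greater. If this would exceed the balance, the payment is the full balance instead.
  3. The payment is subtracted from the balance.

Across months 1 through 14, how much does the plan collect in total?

$118.76

Month 1: opening $116.37; interest $0.34 → $116.71; payment $11.67; balance $105.04
Month 2: opening $105.04; interest $0.31 → $105.35; payment $10.53; balance $94.82
Month 3: opening $94.82; interest $0.28 → $95.10; payment $9.51; balance $85.59
Month 4: opening $85.59; interest $0.25 → $85.84; payment $8.58; balance $77.26
Month 5: opening $77.26; interest $0.23 → $77.49; payment $8.00; balance $69.49
Month 6: opening $69.49; interest $0.20 → $69.69; payment $8.00; balance $61.69
Month 7: opening $61.69; interest $0.18 → $61.87; payment $8.00; balance $53.87
Month 8: opening $53.87; interest $0.16 → $54.03; payment $8.00; balance $46.03
Month 9: opening $46.03; interest $0.13 → $46.16; payment $8.00; balance $38.16
Month 10: opening $38.16; interest $0.11 → $38.27; payment $8.00; balance $30.27
Month 11: opening $30.27; interest $0.09 → $30.36; payment $8.00; balance $22.36
Month 12: opening $22.36; interest $0.06 → $22.42; payment $8.00; balance $14.42
Month 13: opening $14.42; interest $0.04 → $14.46; payment $8.00; balance $6.46
Month 14: opening $6.46; interest $0.01 → $6.47; payment $6.47; balance $0.00
Total paid: $118.76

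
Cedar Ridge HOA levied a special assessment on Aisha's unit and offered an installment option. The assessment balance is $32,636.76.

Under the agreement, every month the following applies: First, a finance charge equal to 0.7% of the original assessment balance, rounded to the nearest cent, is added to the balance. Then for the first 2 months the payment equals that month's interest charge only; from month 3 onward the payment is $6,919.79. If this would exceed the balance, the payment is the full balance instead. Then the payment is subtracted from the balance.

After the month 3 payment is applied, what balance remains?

$25,945.43

# | Opening | Interest | Payment | End bal
1 | $32,636.76 | $228.46 | $228.46 | $32,636.76
2 | $32,636.76 | $228.46 | $228.46 | $32,636.76
3 | $32,636.76 | $228.46 | $6,919.79 | $25,945.43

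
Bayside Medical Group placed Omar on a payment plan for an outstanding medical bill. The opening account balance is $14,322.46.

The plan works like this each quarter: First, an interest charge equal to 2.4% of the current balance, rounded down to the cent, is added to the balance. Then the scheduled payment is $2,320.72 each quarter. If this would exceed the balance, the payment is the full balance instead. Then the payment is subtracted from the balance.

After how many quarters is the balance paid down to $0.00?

Quarter 1: opening $14,322.46; interest $343.73 → $14,666.19; payment $2,320.72; balance $12,345.47
Quarter 2: opening $12,345.47; interest $296.29 → $12,641.76; payment $2,320.72; balance $10,321.04
Quarter 3: opening $10,321.04; interest $247.70 → $10,568.74; payment $2,320.72; balance $8,248.02
Quarter 4: opening $8,248.02; interest $197.95 → $8,445.97; payment $2,320.72; balance $6,125.25
Quarter 5: opening $6,125.25; interest $147.00 → $6,272.25; payment $2,320.72; balance $3,951.53
Quarter 6: opening $3,951.53; interest $94.83 → $4,046.36; payment $2,320.72; balance $1,725.64
Quarter 7: opening $1,725.64; interest $41.41 → $1,767.05; payment $1,767.05; balance $0.00
Balance reaches $0.00 in quarter 7.

7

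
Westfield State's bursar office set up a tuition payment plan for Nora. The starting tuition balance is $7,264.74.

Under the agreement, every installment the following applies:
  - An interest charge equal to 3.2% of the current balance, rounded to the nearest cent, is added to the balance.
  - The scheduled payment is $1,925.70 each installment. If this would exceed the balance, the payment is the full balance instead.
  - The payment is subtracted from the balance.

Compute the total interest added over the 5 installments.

$602.90

Installment 1: opening $7,264.74; interest $232.47 → $7,497.21; payment $1,925.70; balance $5,571.51
Installment 2: opening $5,571.51; interest $178.29 → $5,749.80; payment $1,925.70; balance $3,824.10
Installment 3: opening $3,824.10; interest $122.37 → $3,946.47; payment $1,925.70; balance $2,020.77
Installment 4: opening $2,020.77; interest $64.66 → $2,085.43; payment $1,925.70; balance $159.73
Installment 5: opening $159.73; interest $5.11 → $164.84; payment $164.84; balance $0.00
Total interest: $232.47 + $178.29 + $122.37 + $64.66 + $5.11 = $602.90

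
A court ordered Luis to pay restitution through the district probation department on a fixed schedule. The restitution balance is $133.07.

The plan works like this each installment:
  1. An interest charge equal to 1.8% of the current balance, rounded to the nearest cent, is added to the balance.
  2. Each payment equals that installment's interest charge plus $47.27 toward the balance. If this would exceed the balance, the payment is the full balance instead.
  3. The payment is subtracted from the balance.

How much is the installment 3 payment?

Installment 1: opening $133.07; interest $2.40 → $135.47; payment $49.67; balance $85.80
Installment 2: opening $85.80; interest $1.54 → $87.34; payment $48.81; balance $38.53
Installment 3: opening $38.53; interest $0.69 → $39.22; payment $39.22; balance $0.00

$39.22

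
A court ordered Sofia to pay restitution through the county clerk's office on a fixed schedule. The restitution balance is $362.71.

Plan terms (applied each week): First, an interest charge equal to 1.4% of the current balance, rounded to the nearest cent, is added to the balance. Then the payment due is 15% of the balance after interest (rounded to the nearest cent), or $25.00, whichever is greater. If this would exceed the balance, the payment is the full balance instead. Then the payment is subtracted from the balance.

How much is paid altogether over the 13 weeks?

$392.09

Week 1: $362.71 +$5.08 interest = $367.79; pay $55.17 → $312.62
Week 2: $312.62 +$4.38 interest = $317.00; pay $47.55 → $269.45
Week 3: $269.45 +$3.77 interest = $273.22; pay $40.98 → $232.24
Week 4: $232.24 +$3.25 interest = $235.49; pay $35.32 → $200.17
Week 5: $200.17 +$2.80 interest = $202.97; pay $30.45 → $172.52
Week 6: $172.52 +$2.42 interest = $174.94; pay $26.24 → $148.70
Week 7: $148.70 +$2.08 interest = $150.78; pay $25.00 → $125.78
Week 8: $125.78 +$1.76 interest = $127.54; pay $25.00 → $102.54
Week 9: $102.54 +$1.44 interest = $103.98; pay $25.00 → $78.98
Week 10: $78.98 +$1.11 interest = $80.09; pay $25.00 → $55.09
Week 11: $55.09 +$0.77 interest = $55.86; pay $25.00 → $30.86
Week 12: $30.86 +$0.43 interest = $31.29; pay $25.00 → $6.29
Week 13: $6.29 +$0.09 interest = $6.38; pay $6.38 → $0.00
Total paid: $392.09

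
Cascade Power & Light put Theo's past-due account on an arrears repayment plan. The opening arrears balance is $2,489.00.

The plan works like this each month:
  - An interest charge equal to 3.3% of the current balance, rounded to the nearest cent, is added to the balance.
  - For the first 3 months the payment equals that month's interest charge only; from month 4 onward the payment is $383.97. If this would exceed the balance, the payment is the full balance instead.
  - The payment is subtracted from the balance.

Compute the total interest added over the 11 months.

$605.45

Month 1: opening $2,489.00; interest $82.14 → $2,571.14; payment $82.14; balance $2,489.00
Month 2: opening $2,489.00; interest $82.14 → $2,571.14; payment $82.14; balance $2,489.00
Month 3: opening $2,489.00; interest $82.14 → $2,571.14; payment $82.14; balance $2,489.00
Month 4: opening $2,489.00; interest $82.14 → $2,571.14; payment $383.97; balance $2,187.17
Month 5: opening $2,187.17; interest $72.18 → $2,259.35; payment $383.97; balance $1,875.38
Month 6: opening $1,875.38; interest $61.89 → $1,937.27; payment $383.97; balance $1,553.30
Month 7: opening $1,553.30; interest $51.26 → $1,604.56; payment $383.97; balance $1,220.59
Month 8: opening $1,220.59; interest $40.28 → $1,260.87; payment $383.97; balance $876.90
Month 9: opening $876.90; interest $28.94 → $905.84; payment $383.97; balance $521.87
Month 10: opening $521.87; interest $17.22 → $539.09; payment $383.97; balance $155.12
Month 11: opening $155.12; interest $5.12 → $160.24; payment $160.24; balance $0.00
Total interest: $82.14 + $82.14 + $82.14 + $82.14 + $72.18 + $61.89 + $51.26 + $40.28 + $28.94 + $17.22 + $5.12 = $605.45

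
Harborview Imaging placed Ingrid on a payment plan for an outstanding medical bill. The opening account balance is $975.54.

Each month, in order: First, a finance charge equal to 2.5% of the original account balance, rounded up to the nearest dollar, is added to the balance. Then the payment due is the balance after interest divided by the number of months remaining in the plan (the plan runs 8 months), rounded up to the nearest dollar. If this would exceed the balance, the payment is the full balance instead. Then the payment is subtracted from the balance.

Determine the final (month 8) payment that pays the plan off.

$188.54

Month 1: opening $975.54; interest $25.00 → $1,000.54; payment $126.00; balance $874.54
Month 2: opening $874.54; interest $25.00 → $899.54; payment $129.00; balance $770.54
Month 3: opening $770.54; interest $25.00 → $795.54; payment $133.00; balance $662.54
Month 4: opening $662.54; interest $25.00 → $687.54; payment $138.00; balance $549.54
Month 5: opening $549.54; interest $25.00 → $574.54; payment $144.00; balance $430.54
Month 6: opening $430.54; interest $25.00 → $455.54; payment $152.00; balance $303.54
Month 7: opening $303.54; interest $25.00 → $328.54; payment $165.00; balance $163.54
Month 8: opening $163.54; interest $25.00 → $188.54; payment $188.54; balance $0.00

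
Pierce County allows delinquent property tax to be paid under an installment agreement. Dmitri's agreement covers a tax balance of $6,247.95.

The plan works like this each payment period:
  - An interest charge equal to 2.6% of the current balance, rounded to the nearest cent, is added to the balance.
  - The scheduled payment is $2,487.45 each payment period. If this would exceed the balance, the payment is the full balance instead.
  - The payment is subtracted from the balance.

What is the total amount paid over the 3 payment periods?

Payment period 1: opening $6,247.95; interest $162.45 → $6,410.40; payment $2,487.45; balance $3,922.95
Payment period 2: opening $3,922.95; interest $102.00 → $4,024.95; payment $2,487.45; balance $1,537.50
Payment period 3: opening $1,537.50; interest $39.98 → $1,577.48; payment $1,577.48; balance $0.00
Total paid: $6,552.38

$6,552.38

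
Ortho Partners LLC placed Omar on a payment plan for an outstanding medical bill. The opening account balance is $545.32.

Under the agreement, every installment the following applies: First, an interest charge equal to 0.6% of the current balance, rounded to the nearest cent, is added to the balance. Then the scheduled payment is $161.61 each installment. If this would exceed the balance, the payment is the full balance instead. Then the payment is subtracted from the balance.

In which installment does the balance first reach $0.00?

4

Installment 1: opening $545.32; interest $3.27 → $548.59; payment $161.61; balance $386.98
Installment 2: opening $386.98; interest $2.32 → $389.30; payment $161.61; balance $227.69
Installment 3: opening $227.69; interest $1.37 → $229.06; payment $161.61; balance $67.45
Installment 4: opening $67.45; interest $0.40 → $67.85; payment $67.85; balance $0.00
Balance reaches $0.00 in installment 4.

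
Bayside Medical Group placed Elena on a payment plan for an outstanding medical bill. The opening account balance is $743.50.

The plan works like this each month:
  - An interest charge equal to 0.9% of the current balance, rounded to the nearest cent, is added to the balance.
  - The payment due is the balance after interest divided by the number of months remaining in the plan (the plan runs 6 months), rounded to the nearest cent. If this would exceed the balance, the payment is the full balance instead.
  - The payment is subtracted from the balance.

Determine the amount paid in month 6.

$130.76

Month 1: $743.50 +$6.69 interest = $750.19; pay $125.03 → $625.16
Month 2: $625.16 +$5.63 interest = $630.79; pay $126.16 → $504.63
Month 3: $504.63 +$4.54 interest = $509.17; pay $127.29 → $381.88
Month 4: $381.88 +$3.44 interest = $385.32; pay $128.44 → $256.88
Month 5: $256.88 +$2.31 interest = $259.19; pay $129.60 → $129.59
Month 6: $129.59 +$1.17 interest = $130.76; pay $130.76 → $0.00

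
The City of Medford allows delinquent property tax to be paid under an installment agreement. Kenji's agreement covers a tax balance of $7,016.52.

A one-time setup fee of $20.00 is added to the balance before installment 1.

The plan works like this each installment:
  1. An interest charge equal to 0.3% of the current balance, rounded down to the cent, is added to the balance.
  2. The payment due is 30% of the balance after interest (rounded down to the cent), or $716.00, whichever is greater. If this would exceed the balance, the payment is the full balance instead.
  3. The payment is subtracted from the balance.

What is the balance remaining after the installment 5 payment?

$998.96

Installment 1: $7,036.52 +$21.10 interest = $7,057.62; pay $2,117.28 → $4,940.34
Installment 2: $4,940.34 +$14.82 interest = $4,955.16; pay $1,486.54 → $3,468.62
Installment 3: $3,468.62 +$10.40 interest = $3,479.02; pay $1,043.70 → $2,435.32
Installment 4: $2,435.32 +$7.30 interest = $2,442.62; pay $732.78 → $1,709.84
Installment 5: $1,709.84 +$5.12 interest = $1,714.96; pay $716.00 → $998.96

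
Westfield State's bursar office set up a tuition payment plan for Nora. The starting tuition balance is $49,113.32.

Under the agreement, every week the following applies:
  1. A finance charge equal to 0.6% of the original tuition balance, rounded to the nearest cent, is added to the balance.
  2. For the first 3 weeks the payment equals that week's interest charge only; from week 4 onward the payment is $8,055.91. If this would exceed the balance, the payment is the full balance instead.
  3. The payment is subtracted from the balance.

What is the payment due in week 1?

Week 1: opening $49,113.32; interest $294.68 → $49,408.00; payment $294.68; balance $49,113.32

$294.68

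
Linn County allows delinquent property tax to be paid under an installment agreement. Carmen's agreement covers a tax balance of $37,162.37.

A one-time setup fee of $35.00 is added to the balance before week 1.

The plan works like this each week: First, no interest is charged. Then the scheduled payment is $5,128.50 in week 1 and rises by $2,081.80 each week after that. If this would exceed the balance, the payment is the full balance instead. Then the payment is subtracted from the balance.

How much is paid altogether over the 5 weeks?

Week 1: opening $37,197.37; payment $5,128.50; balance $32,068.87
Week 2: opening $32,068.87; payment $7,210.30; balance $24,858.57
Week 3: opening $24,858.57; payment $9,292.10; balance $15,566.47
Week 4: opening $15,566.47; payment $11,373.90; balance $4,192.57
Week 5: opening $4,192.57; payment $4,192.57; balance $0.00
Total paid: $37,197.37

$37,197.37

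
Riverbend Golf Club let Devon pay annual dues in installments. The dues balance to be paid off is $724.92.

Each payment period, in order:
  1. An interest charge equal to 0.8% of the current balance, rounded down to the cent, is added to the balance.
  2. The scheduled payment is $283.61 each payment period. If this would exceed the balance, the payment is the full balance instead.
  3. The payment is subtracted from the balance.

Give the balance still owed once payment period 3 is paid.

$0.00

Payment period 1: opening $724.92; interest $5.79 → $730.71; payment $283.61; balance $447.10
Payment period 2: opening $447.10; interest $3.57 → $450.67; payment $283.61; balance $167.06
Payment period 3: opening $167.06; interest $1.33 → $168.39; payment $168.39; balance $0.00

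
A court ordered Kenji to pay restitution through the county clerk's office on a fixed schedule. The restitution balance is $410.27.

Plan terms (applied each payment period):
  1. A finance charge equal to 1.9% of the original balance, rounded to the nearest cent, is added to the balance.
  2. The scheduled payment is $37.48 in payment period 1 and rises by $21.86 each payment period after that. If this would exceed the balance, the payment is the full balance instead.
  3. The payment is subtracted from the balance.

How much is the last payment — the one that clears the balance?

$51.07

Payment period 1: opening $410.27; interest $7.80 → $418.07; payment $37.48; balance $380.59
Payment period 2: opening $380.59; interest $7.80 → $388.39; payment $59.34; balance $329.05
Payment period 3: opening $329.05; interest $7.80 → $336.85; payment $81.20; balance $255.65
Payment period 4: opening $255.65; interest $7.80 → $263.45; payment $103.06; balance $160.39
Payment period 5: opening $160.39; interest $7.80 → $168.19; payment $124.92; balance $43.27
Payment period 6: opening $43.27; interest $7.80 → $51.07; payment $51.07; balance $0.00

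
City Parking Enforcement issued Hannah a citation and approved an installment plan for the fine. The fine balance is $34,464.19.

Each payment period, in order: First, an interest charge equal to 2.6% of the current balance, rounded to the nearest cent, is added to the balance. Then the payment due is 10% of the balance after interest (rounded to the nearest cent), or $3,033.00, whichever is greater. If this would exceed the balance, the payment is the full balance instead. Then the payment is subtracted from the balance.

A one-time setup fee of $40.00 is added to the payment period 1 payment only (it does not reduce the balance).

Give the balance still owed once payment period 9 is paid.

$12,209.88

Payment period 1: $34,464.19 +$896.07 interest = $35,360.26; pay $3,536.03 (+ $40.00 fee) → $31,824.23
Payment period 2: $31,824.23 +$827.43 interest = $32,651.66; pay $3,265.17 → $29,386.49
Payment period 3: $29,386.49 +$764.05 interest = $30,150.54; pay $3,033.00 → $27,117.54
Payment period 4: $27,117.54 +$705.06 interest = $27,822.60; pay $3,033.00 → $24,789.60
Payment period 5: $24,789.60 +$644.53 interest = $25,434.13; pay $3,033.00 → $22,401.13
Payment period 6: $22,401.13 +$582.43 interest = $22,983.56; pay $3,033.00 → $19,950.56
Payment period 7: $19,950.56 +$518.71 interest = $20,469.27; pay $3,033.00 → $17,436.27
Payment period 8: $17,436.27 +$453.34 interest = $17,889.61; pay $3,033.00 → $14,856.61
Payment period 9: $14,856.61 +$386.27 interest = $15,242.88; pay $3,033.00 → $12,209.88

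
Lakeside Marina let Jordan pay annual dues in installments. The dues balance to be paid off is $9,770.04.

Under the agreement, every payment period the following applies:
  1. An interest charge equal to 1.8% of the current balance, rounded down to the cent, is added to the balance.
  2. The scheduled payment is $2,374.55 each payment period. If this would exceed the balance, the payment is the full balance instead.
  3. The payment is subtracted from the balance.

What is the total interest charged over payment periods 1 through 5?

Payment period 1: $9,770.04 +$175.86 interest = $9,945.90; pay $2,374.55 → $7,571.35
Payment period 2: $7,571.35 +$136.28 interest = $7,707.63; pay $2,374.55 → $5,333.08
Payment period 3: $5,333.08 +$95.99 interest = $5,429.07; pay $2,374.55 → $3,054.52
Payment period 4: $3,054.52 +$54.98 interest = $3,109.50; pay $2,374.55 → $734.95
Payment period 5: $734.95 +$13.22 interest = $748.17; pay $748.17 → $0.00
Total interest: $175.86 + $136.28 + $95.99 + $54.98 + $13.22 = $476.33

$476.33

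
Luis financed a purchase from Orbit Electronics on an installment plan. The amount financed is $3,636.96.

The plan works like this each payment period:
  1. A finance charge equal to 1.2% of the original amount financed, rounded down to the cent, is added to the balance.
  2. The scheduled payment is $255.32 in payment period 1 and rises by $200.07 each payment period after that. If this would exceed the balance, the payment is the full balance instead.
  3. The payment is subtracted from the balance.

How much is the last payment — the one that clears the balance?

$621.50

Payment period 1: opening $3,636.96; interest $43.64 → $3,680.60; payment $255.32; balance $3,425.28
Payment period 2: opening $3,425.28; interest $43.64 → $3,468.92; payment $455.39; balance $3,013.53
Payment period 3: opening $3,013.53; interest $43.64 → $3,057.17; payment $655.46; balance $2,401.71
Payment period 4: opening $2,401.71; interest $43.64 → $2,445.35; payment $855.53; balance $1,589.82
Payment period 5: opening $1,589.82; interest $43.64 → $1,633.46; payment $1,055.60; balance $577.86
Payment period 6: opening $577.86; interest $43.64 → $621.50; payment $621.50; balance $0.00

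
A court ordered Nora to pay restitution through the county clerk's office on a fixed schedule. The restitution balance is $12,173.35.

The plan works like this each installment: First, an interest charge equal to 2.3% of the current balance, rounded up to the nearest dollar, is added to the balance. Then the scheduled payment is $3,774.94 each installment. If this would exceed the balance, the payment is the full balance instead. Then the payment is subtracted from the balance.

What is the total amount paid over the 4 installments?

$12,805.35

# | Opening | Interest | Payment | End bal
1 | $12,173.35 | $280.00 | $3,774.94 | $8,678.41
2 | $8,678.41 | $200.00 | $3,774.94 | $5,103.47
3 | $5,103.47 | $118.00 | $3,774.94 | $1,446.53
4 | $1,446.53 | $34.00 | $1,480.53 | $0.00
Total paid: $12,805.35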